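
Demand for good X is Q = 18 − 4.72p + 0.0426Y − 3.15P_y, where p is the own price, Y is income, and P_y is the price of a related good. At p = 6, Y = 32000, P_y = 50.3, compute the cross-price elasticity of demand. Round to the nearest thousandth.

Q = 18 − 4.72(6) + 0.0426(32000) − 3.15(50.3) = 18 − 28.32 + 1363.2 − 158.445 = 1194.435.
∂Q/∂P_y = −3.15, so E_xy = -3.15·(50.3/1194.435) ≈ -0.133.
E_xy < 0: the goods are complements.

-0.133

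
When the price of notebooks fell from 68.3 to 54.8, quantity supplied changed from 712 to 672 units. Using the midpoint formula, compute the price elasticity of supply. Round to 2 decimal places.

0.26

%ΔQ = (672 − 712)/[(712 + 672)/2] = -40/692 ≈ -0.0578.
%Δp = (54.8 − 68.3)/[(68.3 + 54.8)/2] = -13.5/61.55 ≈ -0.2193.
Arc elasticity E = %ΔQ/%Δp ≈ -0.0578/-0.2193 ≈ 0.26.
|E| < 1: supply is inelastic over this range.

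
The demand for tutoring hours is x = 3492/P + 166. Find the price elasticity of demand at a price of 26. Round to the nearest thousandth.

At P = 26, x = 300.3077.
dx/dP = −3492/P² = −5.1657.
Point elasticity E = (dx/dP)·(P/x) = -5.1657 × 26/300.3077 ≈ -0.447.
|E| < 1, so demand is inelastic at this price.

-0.447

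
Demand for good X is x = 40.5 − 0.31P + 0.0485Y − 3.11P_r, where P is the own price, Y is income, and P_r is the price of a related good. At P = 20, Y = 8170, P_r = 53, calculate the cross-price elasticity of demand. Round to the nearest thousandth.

-0.620

x = 40.5 − 0.31(20) + 0.0485(8170) − 3.11(53) = 40.5 − 6.2 + 396.245 − 164.83 = 265.715.
∂x/∂P_r = −3.11, so E_xy = -3.11·(53/265.715) ≈ -0.620.
E_xy < 0: the goods are complements.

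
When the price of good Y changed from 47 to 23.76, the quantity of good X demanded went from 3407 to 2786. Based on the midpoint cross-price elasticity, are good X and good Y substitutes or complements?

%ΔQ_x = (2786 − 3407)/[(3407+2786)/2] = -621/3096.5 ≈ -0.2005.
%ΔP_y = (23.76 − 47)/[(47+23.76)/2] ≈ -0.6569.
E_xy = -0.2005/-0.6569 ≈ 0.305.
E_xy > 0, so the goods are substitutes.

substitutes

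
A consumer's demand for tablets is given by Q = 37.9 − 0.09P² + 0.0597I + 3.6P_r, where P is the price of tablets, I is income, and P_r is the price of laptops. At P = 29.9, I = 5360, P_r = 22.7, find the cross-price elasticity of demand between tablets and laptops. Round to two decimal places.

0.23

Substituting, Q = 37.9 − 0.09(29.9)² + 0.0597(5360) + 3.6(22.7) = 37.9 − 80.4609 + 319.992 + 81.72 = 359.1511.
∂Q/∂P_r = +3.6, so E_xy = 3.6·(22.7/359.1511) ≈ 0.23.
E_xy > 0: the goods are substitutes.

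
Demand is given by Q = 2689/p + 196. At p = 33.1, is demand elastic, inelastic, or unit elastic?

inelastic

At p = 33.1, Q = 277.2387.
dQ/dp = −2689/p² = −2.4543.
Point elasticity E = (dQ/dp)·(p/Q) = -2.4543 × 33.1/277.2387 ≈ -0.293.
|E| ≈ 0.293 < 1, so demand is inelastic.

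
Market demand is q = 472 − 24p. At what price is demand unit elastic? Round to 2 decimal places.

9.83

For linear demand q = a − bp, E = −bp/(a − bp). |E| = 1 ⇒ bp = a − bp ⇒ p = a/(2b).
p = 472/(2·24) ≈ 9.83.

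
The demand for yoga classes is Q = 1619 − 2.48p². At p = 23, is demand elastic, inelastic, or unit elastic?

At p = 23, Q = 307.08.
dQ/dp = −2·2.48·p = −114.08.
Point elasticity E = (dQ/dp)·(p/Q) = -114.08 × 23/307.08 ≈ -8.544.
|E| ≈ 8.544 > 1, so demand is elastic.

elastic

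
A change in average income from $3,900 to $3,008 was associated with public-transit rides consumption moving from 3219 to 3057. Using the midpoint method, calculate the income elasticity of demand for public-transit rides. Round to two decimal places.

%ΔQ = (3057 − 3219)/[(3219+3057)/2] = -162/3138 ≈ -0.0516.
%ΔI = (3,008 − 3,900)/[(3,900+3,008)/2] = -892/3454 ≈ -0.2583.
E_I = %ΔQ/%ΔI ≈ 0.20.
E_I ∈ (0,1): normal good (necessity).

0.20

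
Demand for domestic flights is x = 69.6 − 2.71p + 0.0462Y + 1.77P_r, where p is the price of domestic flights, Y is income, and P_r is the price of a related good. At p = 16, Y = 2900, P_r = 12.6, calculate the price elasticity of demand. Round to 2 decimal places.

Evaluating quantity at (p, Y, P_r) gives x = 69.6 − 2.71(16) + 0.0462(2900) + 1.77(12.6) = 69.6 − 43.36 + 133.98 + 22.302 = 182.522.
∂x/∂p = −2.71, so E_p = (−2.71)·(16/182.522) ≈ -0.24.
|E_p| < 1: demand is inelastic.

-0.24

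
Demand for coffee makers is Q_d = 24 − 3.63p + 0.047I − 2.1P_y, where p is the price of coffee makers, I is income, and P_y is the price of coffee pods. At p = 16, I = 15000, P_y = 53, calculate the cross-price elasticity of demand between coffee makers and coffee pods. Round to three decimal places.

Substituting, Q_d = 24 − 3.63(16) + 0.047(15000) − 2.1(53) = 24 − 58.08 + 705 − 111.3 = 559.62.
∂Q_d/∂P_y = −2.1, so E_xy = -2.1·(53/559.62) ≈ -0.199.
E_xy < 0: the goods are complements.

-0.199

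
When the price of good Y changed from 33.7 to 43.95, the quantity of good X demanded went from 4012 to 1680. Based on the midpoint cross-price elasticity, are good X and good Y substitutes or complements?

%ΔQ_x = (1680 − 4012)/[(4012+1680)/2] = -2332/2846 ≈ -0.8194.
%ΔP_y = (43.95 − 33.7)/[(33.7+43.95)/2] ≈ 0.2640.
E_xy = -0.8194/0.2640 ≈ -3.104.
E_xy < 0, so the goods are complements.

complements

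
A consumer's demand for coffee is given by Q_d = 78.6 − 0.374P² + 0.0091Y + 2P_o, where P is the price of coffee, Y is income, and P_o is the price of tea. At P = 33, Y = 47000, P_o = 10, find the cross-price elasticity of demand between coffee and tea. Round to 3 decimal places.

Evaluating quantity at (P, Y, P_o) gives Q_d = 78.6 − 0.374(33)² + 0.0091(47000) + 2(10) = 78.6 − 407.286 + 427.7 + 20 = 119.014.
∂Q_d/∂P_o = +2, so E_xy = 2·(10/119.014) ≈ 0.168.
E_xy > 0: the goods are substitutes.

0.168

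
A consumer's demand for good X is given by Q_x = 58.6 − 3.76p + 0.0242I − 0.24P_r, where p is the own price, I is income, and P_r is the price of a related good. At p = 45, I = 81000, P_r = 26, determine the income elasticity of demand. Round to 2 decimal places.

1.06

Q_x = 58.6 − 3.76(45) + 0.0242(81000) − 0.24(26) = 58.6 − 169.2 + 1960.2 − 6.24 = 1843.36.
∂Q_x/∂I = +0.0242, so E_I = 0.0242·(81000/1843.36) ≈ 1.06.
E_I > 1: normal good (luxury).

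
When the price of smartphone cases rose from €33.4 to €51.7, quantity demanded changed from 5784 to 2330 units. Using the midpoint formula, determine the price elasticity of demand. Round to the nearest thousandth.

-1.980

%ΔQ = (2330 − 5784)/[(5784 + 2330)/2] = -3454/4057 ≈ -0.8514.
%ΔP = (51.7 − 33.4)/[(33.4 + 51.7)/2] = 18.3/42.55 ≈ 0.4301.
Arc elasticity E = %ΔQ/%ΔP ≈ -0.8514/0.4301 ≈ -1.980.
|E| > 1: demand is elastic over this range.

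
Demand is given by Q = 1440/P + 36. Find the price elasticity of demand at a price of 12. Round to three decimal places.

At P = 12, Q = 156.
dQ/dP = −1440/P² = −10.
Point elasticity E = (dQ/dP)·(P/Q) = -10 × 12/156 ≈ -0.769.
|E| < 1, so demand is inelastic at this price.

-0.769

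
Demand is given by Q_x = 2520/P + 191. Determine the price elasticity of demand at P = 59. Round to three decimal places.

At P = 59, Q_x = 233.7119.
dQ_x/dP = −2520/P² = −0.7239.
Point elasticity E = (dQ_x/dP)·(P/Q_x) = -0.7239 × 59/233.7119 ≈ -0.183.
|E| < 1, so demand is inelastic at this price.

-0.183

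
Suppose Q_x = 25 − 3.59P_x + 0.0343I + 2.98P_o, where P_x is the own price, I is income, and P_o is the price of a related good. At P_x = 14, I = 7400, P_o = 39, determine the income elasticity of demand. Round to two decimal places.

0.74

Evaluating quantity at (P_x, I, P_o) gives Q_x = 25 − 3.59(14) + 0.0343(7400) + 2.98(39) = 25 − 50.26 + 253.82 + 116.22 = 344.78.
∂Q_x/∂I = +0.0343, so E_I = 0.0343·(7400/344.78) ≈ 0.74.
E_I ∈ (0,1): normal good (necessity).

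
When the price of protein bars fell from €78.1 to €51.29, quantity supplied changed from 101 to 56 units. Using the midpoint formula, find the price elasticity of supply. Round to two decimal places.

1.38

%ΔQ = (56 − 101)/[(101 + 56)/2] = -45/78.5 ≈ -0.5732.
%ΔP = (51.29 − 78.1)/[(78.1 + 51.29)/2] = -26.81/64.695 ≈ -0.4144.
Arc elasticity E = %ΔQ/%ΔP ≈ -0.5732/-0.4144 ≈ 1.38.
|E| > 1: supply is elastic over this range.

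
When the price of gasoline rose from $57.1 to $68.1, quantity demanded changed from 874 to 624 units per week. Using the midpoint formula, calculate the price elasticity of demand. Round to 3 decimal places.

-1.900

%ΔQ = (624 − 874)/[(874 + 624)/2] = -250/749 ≈ -0.3338.
%Δp = (68.1 − 57.1)/[(57.1 + 68.1)/2] = 11/62.6 ≈ 0.1757.
Arc elasticity E = %ΔQ/%Δp ≈ -0.3338/0.1757 ≈ -1.900.
|E| > 1: demand is elastic over this range.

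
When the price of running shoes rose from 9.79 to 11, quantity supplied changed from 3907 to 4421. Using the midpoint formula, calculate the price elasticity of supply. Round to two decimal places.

1.06

%ΔQ = (4421 − 3907)/[(3907 + 4421)/2] = 514/4164 ≈ 0.1234.
%ΔP = (11 − 9.79)/[(9.79 + 11)/2] = 1.21/10.395 ≈ 0.1164.
Arc elasticity E = %ΔQ/%ΔP ≈ 0.1234/0.1164 ≈ 1.06.
|E| > 1: supply is elastic over this range.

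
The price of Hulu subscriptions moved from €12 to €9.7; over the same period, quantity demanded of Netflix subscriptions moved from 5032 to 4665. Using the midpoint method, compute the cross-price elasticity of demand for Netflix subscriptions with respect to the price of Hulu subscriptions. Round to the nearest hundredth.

%ΔQ_x = (4665 − 5032)/[(5032+4665)/2] = -367/4848.5 ≈ -0.0757.
%ΔP_y = (9.7 − 12)/[(12+9.7)/2] ≈ -0.2120.
E_xy = -0.0757/-0.2120 ≈ 0.36.
E_xy > 0, so Netflix subscriptions and Hulu subscriptions are substitutes.

0.36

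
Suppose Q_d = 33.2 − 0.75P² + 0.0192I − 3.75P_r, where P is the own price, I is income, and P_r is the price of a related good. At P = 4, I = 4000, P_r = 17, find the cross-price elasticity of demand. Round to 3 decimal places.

-1.861

First evaluate Q_d: 33.2 − 0.75(4)² + 0.0192(4000) − 3.75(17) = 33.2 − 12 + 76.8 − 63.75 = 34.25.
∂Q_d/∂P_r = −3.75, so E_xy = -3.75·(17/34.25) ≈ -1.861.
E_xy < 0: the goods are complements.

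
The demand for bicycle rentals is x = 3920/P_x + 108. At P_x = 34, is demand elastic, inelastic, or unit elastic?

At P_x = 34, x = 223.2941.
dx/dP_x = −3920/P_x² = −3.391.
Point elasticity E = (dx/dP_x)·(P_x/x) = -3.391 × 34/223.2941 ≈ -0.516.
|E| ≈ 0.516 < 1, so demand is inelastic.

inelastic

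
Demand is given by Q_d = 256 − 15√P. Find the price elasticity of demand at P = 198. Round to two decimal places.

At P = 198, Q_d = 44.9313.
dQ_d/dP = −15/(2√P) = −15/(2·14.0712).
Point elasticity E = (dQ_d/dP)·(P/Q_d) = -0.533 × 198/44.9313 ≈ -2.35.
|E| > 1, so demand is elastic at this price.

-2.35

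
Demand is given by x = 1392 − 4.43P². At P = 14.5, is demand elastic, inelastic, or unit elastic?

elastic

At P = 14.5, x = 460.5925.
dx/dP = −2·4.43·P = −128.47.
Point elasticity E = (dx/dP)·(P/x) = -128.47 × 14.5/460.5925 ≈ -4.044.
|E| ≈ 4.044 > 1, so demand is elastic.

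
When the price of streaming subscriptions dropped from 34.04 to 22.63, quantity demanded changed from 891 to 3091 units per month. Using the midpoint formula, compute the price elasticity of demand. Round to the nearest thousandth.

-2.744

%Δq = (3091 − 891)/[(891 + 3091)/2] = 2200/1991 ≈ 1.1050.
%Δp = (22.63 − 34.04)/[(34.04 + 22.63)/2] = -11.41/28.335 ≈ -0.4027.
Arc elasticity E = %Δq/%Δp ≈ 1.1050/-0.4027 ≈ -2.744.
|E| > 1: demand is elastic over this range.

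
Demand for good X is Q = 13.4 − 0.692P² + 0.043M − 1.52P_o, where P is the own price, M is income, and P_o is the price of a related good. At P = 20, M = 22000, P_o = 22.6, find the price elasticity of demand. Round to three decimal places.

-0.854

Evaluating quantity at (P, M, P_o) gives Q = 13.4 − 0.692(20)² + 0.043(22000) − 1.52(22.6) = 13.4 − 276.8 + 946 − 34.352 = 648.248.
∂Q/∂P = −2·0.692·P = -27.68, so E_p = -27.68·(20/648.248) ≈ -0.854.
|E_p| < 1: demand is inelastic.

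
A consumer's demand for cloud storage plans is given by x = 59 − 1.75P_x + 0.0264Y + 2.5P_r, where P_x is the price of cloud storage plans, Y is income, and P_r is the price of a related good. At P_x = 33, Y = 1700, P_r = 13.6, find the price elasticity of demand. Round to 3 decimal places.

Evaluating quantity at (P_x, Y, P_r) gives x = 59 − 1.75(33) + 0.0264(1700) + 2.5(13.6) = 59 − 57.75 + 44.88 + 34 = 80.13.
∂x/∂P_x = −1.75, so E_p = (−1.75)·(33/80.13) ≈ -0.721.
|E_p| < 1: demand is inelastic.

-0.721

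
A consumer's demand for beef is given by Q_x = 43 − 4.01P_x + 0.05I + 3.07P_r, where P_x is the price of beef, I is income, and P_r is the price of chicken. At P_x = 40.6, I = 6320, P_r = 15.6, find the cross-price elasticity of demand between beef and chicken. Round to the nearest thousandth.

0.196

Q_x = 43 − 4.01(40.6) + 0.05(6320) + 3.07(15.6) = 43 − 162.806 + 316 + 47.892 = 244.086.
∂Q_x/∂P_r = +3.07, so E_xy = 3.07·(15.6/244.086) ≈ 0.196.
E_xy > 0: the goods are substitutes.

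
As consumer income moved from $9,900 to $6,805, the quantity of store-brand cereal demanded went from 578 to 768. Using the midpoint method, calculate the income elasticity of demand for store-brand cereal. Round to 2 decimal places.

-0.76

%ΔQ = (768 − 578)/[(578+768)/2] = 190/673 ≈ 0.2823.
%ΔI = (6,805 − 9,900)/[(9,900+6,805)/2] = -3095/8352.5 ≈ -0.3705.
E_I = %ΔQ/%ΔI ≈ -0.76.
E_I < 0: inferior good.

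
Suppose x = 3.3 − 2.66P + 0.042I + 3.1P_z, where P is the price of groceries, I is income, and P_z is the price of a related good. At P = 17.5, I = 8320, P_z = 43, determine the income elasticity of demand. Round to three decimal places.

Substituting, x = 3.3 − 2.66(17.5) + 0.042(8320) + 3.1(43) = 3.3 − 46.55 + 349.44 + 133.3 = 439.49.
∂x/∂I = +0.042, so E_I = 0.042·(8320/439.49) ≈ 0.795.
E_I ∈ (0,1): normal good (necessity).

0.795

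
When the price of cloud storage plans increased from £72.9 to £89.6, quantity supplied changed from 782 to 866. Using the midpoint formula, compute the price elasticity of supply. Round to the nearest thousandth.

0.496

%ΔQ = (866 − 782)/[(782 + 866)/2] = 84/824 ≈ 0.1019.
%ΔP = (89.6 − 72.9)/[(72.9 + 89.6)/2] = 16.7/81.25 ≈ 0.2055.
Arc elasticity E = %ΔQ/%ΔP ≈ 0.1019/0.2055 ≈ 0.496.
|E| < 1: supply is inelastic over this range.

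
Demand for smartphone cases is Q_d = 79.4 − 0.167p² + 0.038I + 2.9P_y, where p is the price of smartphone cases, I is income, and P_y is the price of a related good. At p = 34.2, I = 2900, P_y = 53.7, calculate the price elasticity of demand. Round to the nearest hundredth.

-2.60

Substituting, Q_d = 79.4 − 0.167(34.2)² + 0.038(2900) + 2.9(53.7) = 79.4 − 195.3299 + 110.2 + 155.73 = 150.0001.
∂Q_d/∂p = −2·0.167·p = -11.4228, so E_p = -11.4228·(34.2/150.0001) ≈ -2.60.
|E_p| > 1: demand is elastic.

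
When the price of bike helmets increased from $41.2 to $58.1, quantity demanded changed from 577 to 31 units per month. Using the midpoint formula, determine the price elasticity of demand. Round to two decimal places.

-5.28

%ΔQ = (31 − 577)/[(577 + 31)/2] = -546/304 ≈ -1.7961.
%ΔP = (58.1 − 41.2)/[(41.2 + 58.1)/2] = 16.9/49.65 ≈ 0.3404.
Arc elasticity E = %ΔQ/%ΔP ≈ -1.7961/0.3404 ≈ -5.28.
|E| > 1: demand is elastic over this range.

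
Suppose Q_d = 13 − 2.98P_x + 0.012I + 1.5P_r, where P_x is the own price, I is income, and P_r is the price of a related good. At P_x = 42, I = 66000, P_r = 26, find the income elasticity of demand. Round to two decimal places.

Q_d = 13 − 2.98(42) + 0.012(66000) + 1.5(26) = 13 − 125.16 + 792 + 39 = 718.84.
∂Q_d/∂I = +0.012, so E_I = 0.012·(66000/718.84) ≈ 1.10.
E_I > 1: normal good (luxury).

1.10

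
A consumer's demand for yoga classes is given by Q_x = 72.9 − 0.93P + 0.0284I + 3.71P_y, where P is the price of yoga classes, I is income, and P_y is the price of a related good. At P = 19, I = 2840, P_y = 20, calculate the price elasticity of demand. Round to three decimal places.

First evaluate Q_x: 72.9 − 0.93(19) + 0.0284(2840) + 3.71(20) = 72.9 − 17.67 + 80.656 + 74.2 = 210.086.
∂Q_x/∂P = −0.93, so E_p = (−0.93)·(19/210.086) ≈ -0.084.
|E_p| < 1: demand is inelastic.

-0.084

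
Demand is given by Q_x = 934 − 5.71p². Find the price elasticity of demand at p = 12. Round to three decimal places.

At p = 12, Q_x = 111.76.
dQ_x/dp = −2·5.71·p = −137.04.
Point elasticity E = (dQ_x/dp)·(p/Q_x) = -137.04 × 12/111.76 ≈ -14.714.
|E| > 1, so demand is elastic at this price.

-14.714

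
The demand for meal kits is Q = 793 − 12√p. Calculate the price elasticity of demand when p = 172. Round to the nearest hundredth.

At p = 172, Q = 635.6215.
dQ/dp = −12/(2√p) = −12/(2·13.1149).
Point elasticity E = (dQ/dp)·(p/Q) = -0.4575 × 172/635.6215 ≈ -0.12.
|E| < 1, so demand is inelastic at this price.

-0.12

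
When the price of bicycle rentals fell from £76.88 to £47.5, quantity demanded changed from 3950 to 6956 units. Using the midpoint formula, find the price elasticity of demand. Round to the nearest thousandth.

%ΔQ = (6956 − 3950)/[(3950 + 6956)/2] = 3006/5453 ≈ 0.5513.
%ΔP = (47.5 − 76.88)/[(76.88 + 47.5)/2] = -29.38/62.19 ≈ -0.4724.
Arc elasticity E = %ΔQ/%ΔP ≈ 0.5513/-0.4724 ≈ -1.167.
|E| > 1: demand is elastic over this range.

-1.167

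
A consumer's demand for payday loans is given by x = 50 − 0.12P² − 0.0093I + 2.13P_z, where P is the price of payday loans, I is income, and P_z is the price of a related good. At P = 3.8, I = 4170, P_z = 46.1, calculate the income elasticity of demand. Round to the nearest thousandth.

Substituting, x = 50 − 0.12(3.8)² − 0.0093(4170) + 2.13(46.1) = 50 − 1.7328 − 38.781 + 98.193 = 107.6792.
∂x/∂I = −0.0093, so E_I = -0.0093·(4170/107.6792) ≈ -0.360.
E_I < 0: inferior good.

-0.360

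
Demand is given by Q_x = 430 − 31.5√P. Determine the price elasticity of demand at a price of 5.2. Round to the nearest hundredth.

-0.10

At P = 5.2, Q_x = 358.1689.
dQ_x/dP = −31.5/(2√P) = −31.5/(2·2.2804).
Point elasticity E = (dQ_x/dP)·(P/Q_x) = -6.9068 × 5.2/358.1689 ≈ -0.10.
|E| < 1, so demand is inelastic at this price.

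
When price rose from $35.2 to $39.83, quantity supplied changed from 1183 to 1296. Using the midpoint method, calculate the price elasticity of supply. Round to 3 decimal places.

0.739

%Δq = (1296 − 1183)/[(1183 + 1296)/2] = 113/1239.5 ≈ 0.0912.
%Δp = (39.83 − 35.2)/[(35.2 + 39.83)/2] = 4.63/37.515 ≈ 0.1234.
Arc elasticity E = %Δq/%Δp ≈ 0.0912/0.1234 ≈ 0.739.
|E| < 1: supply is inelastic over this range.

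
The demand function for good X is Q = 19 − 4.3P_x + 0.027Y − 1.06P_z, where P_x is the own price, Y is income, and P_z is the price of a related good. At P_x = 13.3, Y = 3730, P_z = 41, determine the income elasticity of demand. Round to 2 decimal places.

5.28

At the given point, Q = 19 − 4.3(13.3) + 0.027(3730) − 1.06(41) = 19 − 57.19 + 100.71 − 43.46 = 19.06.
∂Q/∂Y = +0.027, so E_I = 0.027·(3730/19.06) ≈ 5.28.
E_I > 1: normal good (luxury).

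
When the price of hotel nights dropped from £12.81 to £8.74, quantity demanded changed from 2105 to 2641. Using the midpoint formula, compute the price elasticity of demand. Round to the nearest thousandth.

%Δq = (2641 − 2105)/[(2105 + 2641)/2] = 536/2373 ≈ 0.2259.
%Δp = (8.74 − 12.81)/[(12.81 + 8.74)/2] = -4.07/10.775 ≈ -0.3777.
Arc elasticity E = %Δq/%Δp ≈ 0.2259/-0.3777 ≈ -0.598.
|E| < 1: demand is inelastic over this range.

-0.598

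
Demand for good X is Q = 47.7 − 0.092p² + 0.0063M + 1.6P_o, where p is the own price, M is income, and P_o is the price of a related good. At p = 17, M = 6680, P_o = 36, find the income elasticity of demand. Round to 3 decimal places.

0.348

Evaluating quantity at (p, M, P_o) gives Q = 47.7 − 0.092(17)² + 0.0063(6680) + 1.6(36) = 47.7 − 26.588 + 42.084 + 57.6 = 120.796.
∂Q/∂M = +0.0063, so E_I = 0.0063·(6680/120.796) ≈ 0.348.
E_I ∈ (0,1): normal good (necessity).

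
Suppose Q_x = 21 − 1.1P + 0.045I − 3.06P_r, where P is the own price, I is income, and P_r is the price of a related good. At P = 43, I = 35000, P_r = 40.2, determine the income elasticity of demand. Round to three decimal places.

First evaluate Q_x: 21 − 1.1(43) + 0.045(35000) − 3.06(40.2) = 21 − 47.3 + 1575 − 123.012 = 1425.688.
∂Q_x/∂I = +0.045, so E_I = 0.045·(35000/1425.688) ≈ 1.105.
E_I > 1: normal good (luxury).

1.105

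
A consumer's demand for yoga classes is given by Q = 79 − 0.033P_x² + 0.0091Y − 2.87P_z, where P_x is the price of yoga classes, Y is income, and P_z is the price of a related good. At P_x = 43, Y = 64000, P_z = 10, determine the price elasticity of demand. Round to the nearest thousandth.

Q = 79 − 0.033(43)² + 0.0091(64000) − 2.87(10) = 79 − 61.017 + 582.4 − 28.7 = 571.683.
∂Q/∂P_x = −2·0.033·P_x = -2.838, so E_p = -2.838·(43/571.683) ≈ -0.213.
|E_p| < 1: demand is inelastic.

-0.213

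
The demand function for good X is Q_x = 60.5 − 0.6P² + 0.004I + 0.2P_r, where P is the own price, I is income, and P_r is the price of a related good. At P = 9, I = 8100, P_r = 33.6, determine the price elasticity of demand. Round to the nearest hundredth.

-1.91

Substituting, Q_x = 60.5 − 0.6(9)² + 0.004(8100) + 0.2(33.6) = 60.5 − 48.6 + 32.4 + 6.72 = 51.02.
∂Q_x/∂P = −2·0.6·P = -10.8, so E_p = -10.8·(9/51.02) ≈ -1.91.
|E_p| > 1: demand is elastic.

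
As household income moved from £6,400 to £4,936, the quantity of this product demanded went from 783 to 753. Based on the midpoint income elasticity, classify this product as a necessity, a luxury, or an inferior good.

%ΔQ = (753 − 783)/[(783+753)/2] = -30/768 ≈ -0.0391.
%ΔI = (4,936 − 6,400)/[(6,400+4,936)/2] = -1464/5668 ≈ -0.2583.
E_I = %ΔQ/%ΔI ≈ 0.151.
E_I ∈ (0,1): normal good (necessity).

necessity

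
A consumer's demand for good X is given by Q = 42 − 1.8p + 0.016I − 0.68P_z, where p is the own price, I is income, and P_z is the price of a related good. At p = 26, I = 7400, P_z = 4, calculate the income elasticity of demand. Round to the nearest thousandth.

1.068

Q = 42 − 1.8(26) + 0.016(7400) − 0.68(4) = 42 − 46.8 + 118.4 − 2.72 = 110.88.
∂Q/∂I = +0.016, so E_I = 0.016·(7400/110.88) ≈ 1.068.
E_I > 1: normal good (luxury).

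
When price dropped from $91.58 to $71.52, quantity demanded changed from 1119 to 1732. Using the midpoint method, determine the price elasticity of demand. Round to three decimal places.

-1.748

%ΔQ = (1732 − 1119)/[(1119 + 1732)/2] = 613/1425.5 ≈ 0.4300.
%Δp = (71.52 − 91.58)/[(91.58 + 71.52)/2] = -20.06/81.55 ≈ -0.2460.
Arc elasticity E = %ΔQ/%Δp ≈ 0.4300/-0.2460 ≈ -1.748.
|E| > 1: demand is elastic over this range.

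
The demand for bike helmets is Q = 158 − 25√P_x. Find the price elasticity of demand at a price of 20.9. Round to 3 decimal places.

At P_x = 20.9, Q = 43.7087.
dQ/dP_x = −25/(2√P_x) = −25/(2·4.5717).
Point elasticity E = (dQ/dP_x)·(P_x/Q) = -2.7342 × 20.9/43.7087 ≈ -1.307.
|E| > 1, so demand is elastic at this price.

-1.307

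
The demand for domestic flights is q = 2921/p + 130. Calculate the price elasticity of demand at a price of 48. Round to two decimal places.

At p = 48, q = 190.8542.
dq/dp = −2921/p² = −1.2678.
Point elasticity E = (dq/dp)·(p/q) = -1.2678 × 48/190.8542 ≈ -0.32.
|E| < 1, so demand is inelastic at this price.

-0.32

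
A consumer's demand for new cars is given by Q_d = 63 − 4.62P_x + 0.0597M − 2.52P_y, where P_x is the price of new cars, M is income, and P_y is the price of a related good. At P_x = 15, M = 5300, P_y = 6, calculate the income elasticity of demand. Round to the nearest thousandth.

1.073

Q_d = 63 − 4.62(15) + 0.0597(5300) − 2.52(6) = 63 − 69.3 + 316.41 − 15.12 = 294.99.
∂Q_d/∂M = +0.0597, so E_I = 0.0597·(5300/294.99) ≈ 1.073.
E_I > 1: normal good (luxury).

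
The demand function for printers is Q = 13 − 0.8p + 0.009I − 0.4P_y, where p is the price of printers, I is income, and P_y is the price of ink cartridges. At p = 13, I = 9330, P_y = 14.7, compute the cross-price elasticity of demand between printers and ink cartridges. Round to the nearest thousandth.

-0.073

Substituting, Q = 13 − 0.8(13) + 0.009(9330) − 0.4(14.7) = 13 − 10.4 + 83.97 − 5.88 = 80.69.
∂Q/∂P_y = −0.4, so E_xy = -0.4·(14.7/80.69) ≈ -0.073.
E_xy < 0: the goods are complements.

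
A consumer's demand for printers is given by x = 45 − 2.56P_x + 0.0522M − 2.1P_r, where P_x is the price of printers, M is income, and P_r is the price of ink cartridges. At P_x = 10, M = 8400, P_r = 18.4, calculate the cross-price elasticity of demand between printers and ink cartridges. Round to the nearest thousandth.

-0.092

At the given point, x = 45 − 2.56(10) + 0.0522(8400) − 2.1(18.4) = 45 − 25.6 + 438.48 − 38.64 = 419.24.
∂x/∂P_r = −2.1, so E_xy = -2.1·(18.4/419.24) ≈ -0.092.
E_xy < 0: the goods are complements.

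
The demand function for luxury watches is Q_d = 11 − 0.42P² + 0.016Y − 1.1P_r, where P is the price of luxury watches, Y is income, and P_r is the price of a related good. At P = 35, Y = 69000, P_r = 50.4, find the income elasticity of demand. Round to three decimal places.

At the given point, Q_d = 11 − 0.42(35)² + 0.016(69000) − 1.1(50.4) = 11 − 514.5 + 1104 − 55.44 = 545.06.
∂Q_d/∂Y = +0.016, so E_I = 0.016·(69000/545.06) ≈ 2.025.
E_I > 1: normal good (luxury).

2.025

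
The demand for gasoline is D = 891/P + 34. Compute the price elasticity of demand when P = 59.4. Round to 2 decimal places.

-0.31

At P = 59.4, D = 49.
dD/dP = −891/P² = −0.2525.
Point elasticity E = (dD/dP)·(P/D) = -0.2525 × 59.4/49 ≈ -0.31.
|E| < 1, so demand is inelastic at this price.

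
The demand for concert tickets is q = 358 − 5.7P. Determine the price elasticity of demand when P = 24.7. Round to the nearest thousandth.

At P = 24.7, q = 217.21.
dq/dP = −5.7.
Point elasticity E = (dq/dP)·(P/q) = -5.7 × 24.7/217.21 ≈ -0.648.
|E| < 1, so demand is inelastic at this price.

-0.648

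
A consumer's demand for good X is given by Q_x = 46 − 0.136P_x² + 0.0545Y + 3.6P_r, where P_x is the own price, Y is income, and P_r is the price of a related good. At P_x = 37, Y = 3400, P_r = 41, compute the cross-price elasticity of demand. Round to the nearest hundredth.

0.77

First evaluate Q_x: 46 − 0.136(37)² + 0.0545(3400) + 3.6(41) = 46 − 186.184 + 185.3 + 147.6 = 192.716.
∂Q_x/∂P_r = +3.6, so E_xy = 3.6·(41/192.716) ≈ 0.77.
E_xy > 0: the goods are substitutes.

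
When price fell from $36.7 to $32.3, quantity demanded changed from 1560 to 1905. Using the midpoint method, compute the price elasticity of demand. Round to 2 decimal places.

-1.56

%ΔQ = (1905 − 1560)/[(1560 + 1905)/2] = 345/1732.5 ≈ 0.1991.
%ΔP = (32.3 − 36.7)/[(36.7 + 32.3)/2] = -4.4/34.5 ≈ -0.1275.
Arc elasticity E = %ΔQ/%ΔP ≈ 0.1991/-0.1275 ≈ -1.56.
|E| > 1: demand is elastic over this range.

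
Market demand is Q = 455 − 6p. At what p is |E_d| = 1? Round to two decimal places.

For linear demand Q = a − bp, E = −bp/(a − bp). |E| = 1 ⇒ bp = a − bp ⇒ p = a/(2b).
p = 455/(2·6) ≈ 37.92.

37.92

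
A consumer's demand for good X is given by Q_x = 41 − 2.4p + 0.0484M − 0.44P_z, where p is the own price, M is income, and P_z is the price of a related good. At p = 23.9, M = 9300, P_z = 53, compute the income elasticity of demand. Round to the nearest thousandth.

Evaluating quantity at (p, M, P_z) gives Q_x = 41 − 2.4(23.9) + 0.0484(9300) − 0.44(53) = 41 − 57.36 + 450.12 − 23.32 = 410.44.
∂Q_x/∂M = +0.0484, so E_I = 0.0484·(9300/410.44) ≈ 1.097.
E_I > 1: normal good (luxury).

1.097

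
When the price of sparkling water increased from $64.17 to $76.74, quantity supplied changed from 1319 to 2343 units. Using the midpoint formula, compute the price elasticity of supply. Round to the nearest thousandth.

%Δq = (2343 − 1319)/[(1319 + 2343)/2] = 1024/1831 ≈ 0.5593.
%ΔP = (76.74 − 64.17)/[(64.17 + 76.74)/2] = 12.57/70.455 ≈ 0.1784.
Arc elasticity E = %Δq/%ΔP ≈ 0.5593/0.1784 ≈ 3.135.
|E| > 1: supply is elastic over this range.

3.135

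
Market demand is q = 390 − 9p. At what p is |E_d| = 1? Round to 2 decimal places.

For linear demand q = a − bp, E = −bp/(a − bp). |E| = 1 ⇒ bp = a − bp ⇒ p = a/(2b).
p = 390/(2·9) ≈ 21.67.

21.67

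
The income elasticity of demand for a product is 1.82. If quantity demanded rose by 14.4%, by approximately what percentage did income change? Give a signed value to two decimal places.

7.91

%ΔQ ≈ E × %ΔI ⇒ %ΔI = %ΔQ / E = (14.4%)/(1.82) ≈ 7.91%.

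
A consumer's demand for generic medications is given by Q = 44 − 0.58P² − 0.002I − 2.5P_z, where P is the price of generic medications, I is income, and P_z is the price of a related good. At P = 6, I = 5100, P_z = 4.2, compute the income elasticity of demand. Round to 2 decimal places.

-4.21

Substituting, Q = 44 − 0.58(6)² − 0.002(5100) − 2.5(4.2) = 44 − 20.88 − 10.2 − 10.5 = 2.42.
∂Q/∂I = −0.002, so E_I = -0.002·(5100/2.42) ≈ -4.21.
E_I < 0: inferior good.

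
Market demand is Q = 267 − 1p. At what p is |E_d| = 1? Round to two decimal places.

133.50

For linear demand Q = a − bp, E = −bp/(a − bp). |E| = 1 ⇒ bp = a − bp ⇒ p = a/(2b).
p = 267/(2·1) = 133.50.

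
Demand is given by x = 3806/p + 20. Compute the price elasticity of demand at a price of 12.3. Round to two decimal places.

-0.94

At p = 12.3, x = 329.4309.
dx/dp = −3806/p² = −25.157.
Point elasticity E = (dx/dp)·(p/x) = -25.157 × 12.3/329.4309 ≈ -0.94.
|E| < 1, so demand is inelastic at this price.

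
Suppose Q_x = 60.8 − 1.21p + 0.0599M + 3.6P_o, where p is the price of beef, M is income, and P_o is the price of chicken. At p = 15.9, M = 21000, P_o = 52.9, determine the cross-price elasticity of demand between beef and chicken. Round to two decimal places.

Evaluating quantity at (p, M, P_o) gives Q_x = 60.8 − 1.21(15.9) + 0.0599(21000) + 3.6(52.9) = 60.8 − 19.239 + 1257.9 + 190.44 = 1489.901.
∂Q_x/∂P_o = +3.6, so E_xy = 3.6·(52.9/1489.901) ≈ 0.13.
E_xy > 0: the goods are substitutes.

0.13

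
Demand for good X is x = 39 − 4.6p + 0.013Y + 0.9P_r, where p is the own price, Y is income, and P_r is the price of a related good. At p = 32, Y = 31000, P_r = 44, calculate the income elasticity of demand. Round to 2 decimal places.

x = 39 − 4.6(32) + 0.013(31000) + 0.9(44) = 39 − 147.2 + 403 + 39.6 = 334.4.
∂x/∂Y = +0.013, so E_I = 0.013·(31000/334.4) ≈ 1.21.
E_I > 1: normal good (luxury).

1.21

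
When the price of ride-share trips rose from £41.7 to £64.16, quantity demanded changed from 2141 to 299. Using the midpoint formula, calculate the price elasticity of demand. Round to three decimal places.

-3.558

%Δq = (299 − 2141)/[(2141 + 299)/2] = -1842/1220 ≈ -1.5098.
%ΔP = (64.16 − 41.7)/[(41.7 + 64.16)/2] = 22.46/52.93 ≈ 0.4243.
Arc elasticity E = %Δq/%ΔP ≈ -1.5098/0.4243 ≈ -3.558.
|E| > 1: demand is elastic over this range.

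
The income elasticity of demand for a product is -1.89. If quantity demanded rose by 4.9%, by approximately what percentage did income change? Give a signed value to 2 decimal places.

%ΔQ ≈ E × %ΔI ⇒ %ΔI = %ΔQ / E = (4.9%)/(-1.89) ≈ -2.59%.

-2.59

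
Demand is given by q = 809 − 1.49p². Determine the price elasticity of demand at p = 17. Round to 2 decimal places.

-2.28

At p = 17, q = 378.39.
dq/dp = −2·1.49·p = −50.66.
Point elasticity E = (dq/dp)·(p/q) = -50.66 × 17/378.39 ≈ -2.28.
|E| > 1, so demand is elastic at this price.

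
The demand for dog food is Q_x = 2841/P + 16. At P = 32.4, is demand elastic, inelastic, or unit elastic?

inelastic

At P = 32.4, Q_x = 103.6852.
dQ_x/dP = −2841/P² = −2.7063.
Point elasticity E = (dQ_x/dP)·(P/Q_x) = -2.7063 × 32.4/103.6852 ≈ -0.846.
|E| ≈ 0.846 < 1, so demand is inelastic.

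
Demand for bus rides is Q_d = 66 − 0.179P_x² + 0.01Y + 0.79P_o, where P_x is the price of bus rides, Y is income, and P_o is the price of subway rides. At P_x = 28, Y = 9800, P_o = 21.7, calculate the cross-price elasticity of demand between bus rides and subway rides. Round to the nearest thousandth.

Evaluating quantity at (P_x, Y, P_o) gives Q_d = 66 − 0.179(28)² + 0.01(9800) + 0.79(21.7) = 66 − 140.336 + 98 + 17.143 = 40.807.
∂Q_d/∂P_o = +0.79, so E_xy = 0.79·(21.7/40.807) ≈ 0.420.
E_xy > 0: the goods are substitutes.

0.420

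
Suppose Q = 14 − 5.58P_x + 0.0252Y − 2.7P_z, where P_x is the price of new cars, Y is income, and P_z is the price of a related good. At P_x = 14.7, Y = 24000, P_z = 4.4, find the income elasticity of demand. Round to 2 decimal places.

Evaluating quantity at (P_x, Y, P_z) gives Q = 14 − 5.58(14.7) + 0.0252(24000) − 2.7(4.4) = 14 − 82.026 + 604.8 − 11.88 = 524.894.
∂Q/∂Y = +0.0252, so E_I = 0.0252·(24000/524.894) ≈ 1.15.
E_I > 1: normal good (luxury).

1.15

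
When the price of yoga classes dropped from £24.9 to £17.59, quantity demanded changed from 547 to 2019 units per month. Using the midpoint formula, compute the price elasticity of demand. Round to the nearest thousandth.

%ΔQ = (2019 − 547)/[(547 + 2019)/2] = 1472/1283 ≈ 1.1473.
%Δp = (17.59 − 24.9)/[(24.9 + 17.59)/2] = -7.31/21.245 ≈ -0.3441.
Arc elasticity E = %ΔQ/%Δp ≈ 1.1473/-0.3441 ≈ -3.334.
|E| > 1: demand is elastic over this range.

-3.334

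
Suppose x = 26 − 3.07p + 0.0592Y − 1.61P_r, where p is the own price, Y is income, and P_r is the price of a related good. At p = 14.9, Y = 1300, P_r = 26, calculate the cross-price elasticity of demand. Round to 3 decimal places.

At the given point, x = 26 − 3.07(14.9) + 0.0592(1300) − 1.61(26) = 26 − 45.743 + 76.96 − 41.86 = 15.357.
∂x/∂P_r = −1.61, so E_xy = -1.61·(26/15.357) ≈ -2.726.
E_xy < 0: the goods are complements.

-2.726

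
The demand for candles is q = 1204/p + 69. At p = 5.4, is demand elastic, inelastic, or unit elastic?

At p = 5.4, q = 291.963.
dq/dp = −1204/p² = −41.2894.
Point elasticity E = (dq/dp)·(p/q) = -41.2894 × 5.4/291.963 ≈ -0.764.
|E| ≈ 0.764 < 1, so demand is inelastic.

inelastic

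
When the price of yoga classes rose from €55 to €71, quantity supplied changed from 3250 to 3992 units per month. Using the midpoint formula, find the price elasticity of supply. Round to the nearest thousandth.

0.807

%Δq = (3992 − 3250)/[(3250 + 3992)/2] = 742/3621 ≈ 0.2049.
%ΔP = (71 − 55)/[(55 + 71)/2] = 16/63 ≈ 0.2540.
Arc elasticity E = %Δq/%ΔP ≈ 0.2049/0.2540 ≈ 0.807.
|E| < 1: supply is inelastic over this range.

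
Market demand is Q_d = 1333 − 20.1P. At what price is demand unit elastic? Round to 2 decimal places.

33.16

For linear demand Q_d = a − bP, E = −bP/(a − bP). |E| = 1 ⇒ bP = a − bP ⇒ P = a/(2b).
P = 1333/(2·20.1) ≈ 33.16.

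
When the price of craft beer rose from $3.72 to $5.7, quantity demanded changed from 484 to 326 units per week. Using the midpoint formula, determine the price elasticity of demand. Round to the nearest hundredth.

-0.93

%ΔQ = (326 − 484)/[(484 + 326)/2] = -158/405 ≈ -0.3901.
%Δp = (5.7 − 3.72)/[(3.72 + 5.7)/2] = 1.98/4.71 ≈ 0.4204.
Arc elasticity E = %ΔQ/%Δp ≈ -0.3901/0.4204 ≈ -0.93.
|E| < 1: demand is inelastic over this range.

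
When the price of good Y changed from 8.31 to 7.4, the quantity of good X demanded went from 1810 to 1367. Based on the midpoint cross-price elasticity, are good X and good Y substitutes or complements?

%ΔQ_x = (1367 − 1810)/[(1810+1367)/2] = -443/1588.5 ≈ -0.2789.
%ΔP_y = (7.4 − 8.31)/[(8.31+7.4)/2] ≈ -0.1158.
E_xy = -0.2789/-0.1158 ≈ 2.407.
E_xy > 0, so the goods are substitutes.

substitutes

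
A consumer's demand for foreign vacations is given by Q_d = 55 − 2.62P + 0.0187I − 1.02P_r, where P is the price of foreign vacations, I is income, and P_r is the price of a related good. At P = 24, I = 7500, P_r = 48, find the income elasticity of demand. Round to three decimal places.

First evaluate Q_d: 55 − 2.62(24) + 0.0187(7500) − 1.02(48) = 55 − 62.88 + 140.25 − 48.96 = 83.41.
∂Q_d/∂I = +0.0187, so E_I = 0.0187·(7500/83.41) ≈ 1.681.
E_I > 1: normal good (luxury).

1.681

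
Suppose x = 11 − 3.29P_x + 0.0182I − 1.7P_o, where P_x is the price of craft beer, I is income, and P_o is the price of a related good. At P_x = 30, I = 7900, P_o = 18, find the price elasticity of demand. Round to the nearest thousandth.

Substituting, x = 11 − 3.29(30) + 0.0182(7900) − 1.7(18) = 11 − 98.7 + 143.78 − 30.6 = 25.48.
∂x/∂P_x = −3.29, so E_p = (−3.29)·(30/25.48) ≈ -3.874.
|E_p| > 1: demand is elastic.

-3.874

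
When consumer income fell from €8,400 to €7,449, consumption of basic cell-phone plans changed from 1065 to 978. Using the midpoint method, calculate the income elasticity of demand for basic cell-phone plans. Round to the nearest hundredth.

0.71

%ΔQ = (978 − 1065)/[(1065+978)/2] = -87/1021.5 ≈ -0.0852.
%ΔI = (7,449 − 8,400)/[(8,400+7,449)/2] = -951/7924.5 ≈ -0.1200.
E_I = %ΔQ/%ΔI ≈ 0.71.
E_I ∈ (0,1): normal good (necessity).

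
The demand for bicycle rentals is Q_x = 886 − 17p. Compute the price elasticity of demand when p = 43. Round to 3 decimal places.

At p = 43, Q_x = 155.
dQ_x/dp = −17.
Point elasticity E = (dQ_x/dp)·(p/Q_x) = -17 × 43/155 ≈ -4.716.
|E| > 1, so demand is elastic at this price.

-4.716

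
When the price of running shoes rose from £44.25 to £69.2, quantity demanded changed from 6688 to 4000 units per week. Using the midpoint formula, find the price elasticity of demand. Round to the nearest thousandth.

%Δq = (4000 − 6688)/[(6688 + 4000)/2] = -2688/5344 ≈ -0.5030.
%ΔP = (69.2 − 44.25)/[(44.25 + 69.2)/2] = 24.95/56.725 ≈ 0.4398.
Arc elasticity E = %Δq/%ΔP ≈ -0.5030/0.4398 ≈ -1.144.
|E| > 1: demand is elastic over this range.

-1.144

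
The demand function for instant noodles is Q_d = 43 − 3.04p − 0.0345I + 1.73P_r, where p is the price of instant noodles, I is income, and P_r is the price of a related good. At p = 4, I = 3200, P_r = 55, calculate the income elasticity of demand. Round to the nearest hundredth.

Substituting, Q_d = 43 − 3.04(4) − 0.0345(3200) + 1.73(55) = 43 − 12.16 − 110.4 + 95.15 = 15.59.
∂Q_d/∂I = −0.0345, so E_I = -0.0345·(3200/15.59) ≈ -7.08.
E_I < 0: inferior good.

-7.08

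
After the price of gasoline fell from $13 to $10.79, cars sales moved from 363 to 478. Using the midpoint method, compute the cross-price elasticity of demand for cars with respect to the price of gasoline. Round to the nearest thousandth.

-1.472

%ΔQ_x = (478 − 363)/[(363+478)/2] = 115/420.5 ≈ 0.2735.
%ΔP_y = (10.79 − 13)/[(13+10.79)/2] ≈ -0.1858.
E_xy = 0.2735/-0.1858 ≈ -1.472.
E_xy < 0, so cars and gasoline are complements.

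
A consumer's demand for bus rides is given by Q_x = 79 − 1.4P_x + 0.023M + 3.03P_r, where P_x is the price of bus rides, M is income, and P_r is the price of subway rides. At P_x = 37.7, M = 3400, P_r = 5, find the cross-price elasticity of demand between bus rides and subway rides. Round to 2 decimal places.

0.13

First evaluate Q_x: 79 − 1.4(37.7) + 0.023(3400) + 3.03(5) = 79 − 52.78 + 78.2 + 15.15 = 119.57.
∂Q_x/∂P_r = +3.03, so E_xy = 3.03·(5/119.57) ≈ 0.13.
E_xy > 0: the goods are substitutes.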